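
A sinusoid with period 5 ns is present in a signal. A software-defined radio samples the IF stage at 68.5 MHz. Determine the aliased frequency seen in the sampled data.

5.5 MHz

T = 5 ns → f = 1/T = 200 MHz.
200 MHz mod fs = 63 MHz.
63 MHz > fs/2 = 34.25 MHz, folds to fs − 63 MHz = 5.5 MHz.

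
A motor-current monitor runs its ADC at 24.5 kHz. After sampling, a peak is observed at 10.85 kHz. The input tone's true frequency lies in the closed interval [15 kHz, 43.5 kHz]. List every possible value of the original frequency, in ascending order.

Frequencies that alias to 10.85 kHz are k·fs ± 10.85 kHz for integer k ≥ 0.
k=0: 10.85 kHz.
k=1: 13.65 kHz, 35.35 kHz.
k=2: 38.15 kHz, 59.85 kHz.
k=3: 62.65 kHz, 84.35 kHz.
Within [15 kHz, 43.5 kHz]: 35.35 kHz, 38.15 kHz.

35.35 kHz, 38.15 kHz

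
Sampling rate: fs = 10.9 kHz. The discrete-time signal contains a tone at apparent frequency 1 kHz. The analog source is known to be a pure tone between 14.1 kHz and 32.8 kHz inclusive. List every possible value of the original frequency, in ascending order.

Frequencies that alias to 1 kHz are k·fs ± 1 kHz for integer k ≥ 0.
k=0: 1 kHz.
k=1: 9.9 kHz, 11.9 kHz.
k=2: 20.8 kHz, 22.8 kHz.
k=3: 31.7 kHz, 33.7 kHz.
k=4: 42.6 kHz, 44.6 kHz.
Within [14.1 kHz, 32.8 kHz]: 20.8 kHz, 22.8 kHz, 31.7 kHz.

20.8 kHz, 22.8 kHz, 31.7 kHz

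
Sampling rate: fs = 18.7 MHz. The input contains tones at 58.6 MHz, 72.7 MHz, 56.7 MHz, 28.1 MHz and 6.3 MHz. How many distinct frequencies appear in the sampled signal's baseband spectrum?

fs/2 = 9.35 MHz.
58.6 MHz mod fs = 2.5 MHz.
2.5 MHz ≤ fs/2 = 9.35 MHz, appears at 2.5 MHz.
72.7 MHz mod fs = 16.6 MHz.
16.6 MHz > fs/2 = 9.35 MHz, folds to fs − 16.6 MHz = 2.1 MHz.
56.7 MHz mod fs = 0.6 MHz.
0.6 MHz ≤ fs/2 = 9.35 MHz, appears at 0.6 MHz.
28.1 MHz mod fs = 9.4 MHz.
9.4 MHz > fs/2 = 9.35 MHz, folds to fs − 9.4 MHz = 9.3 MHz.
6.3 MHz ≤ fs/2 = 9.35 MHz, passes unchanged.
Distinct values: {0.6 MHz, 2.1 MHz, 2.5 MHz, 6.3 MHz, 9.3 MHz} → 5.

5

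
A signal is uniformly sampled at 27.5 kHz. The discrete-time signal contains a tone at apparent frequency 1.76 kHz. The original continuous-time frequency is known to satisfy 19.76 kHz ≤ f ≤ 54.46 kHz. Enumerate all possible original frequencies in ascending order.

25.74 kHz, 29.26 kHz, 53.24 kHz

Frequencies that alias to 1.76 kHz are k·fs ± 1.76 kHz for integer k ≥ 0.
k=0: 1.76 kHz.
k=1: 25.74 kHz, 29.26 kHz.
k=2: 53.24 kHz, 56.76 kHz.
k=3: 80.74 kHz, 84.26 kHz.
Within [19.76 kHz, 54.46 kHz]: 25.74 kHz, 29.26 kHz, 53.24 kHz.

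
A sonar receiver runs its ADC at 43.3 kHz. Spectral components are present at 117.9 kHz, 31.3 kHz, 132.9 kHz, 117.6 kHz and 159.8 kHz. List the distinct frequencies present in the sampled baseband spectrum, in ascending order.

3 kHz, 12 kHz, 12.3 kHz, 13.4 kHz

fs/2 = 21.65 kHz.
117.9 kHz mod fs = 31.3 kHz.
31.3 kHz > fs/2 = 21.65 kHz, folds to fs − 31.3 kHz = 12 kHz.
31.3 kHz > fs/2 = 21.65 kHz, folds to fs − 31.3 kHz = 12 kHz.
132.9 kHz mod fs = 3 kHz.
3 kHz ≤ fs/2 = 21.65 kHz, appears at 3 kHz.
117.6 kHz mod fs = 31 kHz.
31 kHz > fs/2 = 21.65 kHz, folds to fs − 31 kHz = 12.3 kHz.
159.8 kHz mod fs = 29.9 kHz.
29.9 kHz > fs/2 = 21.65 kHz, folds to fs − 29.9 kHz = 13.4 kHz.
Distinct values: {3 kHz, 12 kHz, 12.3 kHz, 13.4 kHz}.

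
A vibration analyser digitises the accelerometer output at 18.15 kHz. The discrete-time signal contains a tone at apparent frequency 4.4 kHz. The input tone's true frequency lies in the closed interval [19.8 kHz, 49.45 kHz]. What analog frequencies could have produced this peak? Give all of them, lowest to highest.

Frequencies that alias to 4.4 kHz are k·fs ± 4.4 kHz for integer k ≥ 0.
k=0: 4.4 kHz.
k=1: 13.75 kHz, 22.55 kHz.
k=2: 31.9 kHz, 40.7 kHz.
k=3: 50.05 kHz, 58.85 kHz.
Within [19.8 kHz, 49.45 kHz]: 22.55 kHz, 31.9 kHz, 40.7 kHz.

22.55 kHz, 31.9 kHz, 40.7 kHz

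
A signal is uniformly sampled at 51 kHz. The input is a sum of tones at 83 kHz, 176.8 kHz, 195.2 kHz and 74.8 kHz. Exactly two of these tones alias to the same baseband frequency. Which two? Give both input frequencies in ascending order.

74.8 kHz, 176.8 kHz

fs/2 = 25.5 kHz.
83 kHz mod fs = 32 kHz.
32 kHz > fs/2 = 25.5 kHz, folds to fs − 32 kHz = 19 kHz.
176.8 kHz mod fs = 23.8 kHz.
23.8 kHz ≤ fs/2 = 25.5 kHz, appears at 23.8 kHz.
195.2 kHz mod fs = 42.2 kHz.
42.2 kHz > fs/2 = 25.5 kHz, folds to fs − 42.2 kHz = 8.8 kHz.
74.8 kHz mod fs = 23.8 kHz.
23.8 kHz ≤ fs/2 = 25.5 kHz, appears at 23.8 kHz.
74.8 kHz and 176.8 kHz both map to 23.8 kHz.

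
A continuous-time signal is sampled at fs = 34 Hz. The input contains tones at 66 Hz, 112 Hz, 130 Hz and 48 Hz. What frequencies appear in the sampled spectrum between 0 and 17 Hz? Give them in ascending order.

fs/2 = 17 Hz.
66 Hz mod fs = 32 Hz.
32 Hz > fs/2 = 17 Hz, folds to fs − 32 Hz = 2 Hz.
112 Hz mod fs = 10 Hz.
10 Hz ≤ fs/2 = 17 Hz, appears at 10 Hz.
130 Hz mod fs = 28 Hz.
28 Hz > fs/2 = 17 Hz, folds to fs − 28 Hz = 6 Hz.
48 Hz mod fs = 14 Hz.
14 Hz ≤ fs/2 = 17 Hz, appears at 14 Hz.
Distinct values: {2 Hz, 6 Hz, 10 Hz, 14 Hz}.

2 Hz, 6 Hz, 10 Hz, 14 Hz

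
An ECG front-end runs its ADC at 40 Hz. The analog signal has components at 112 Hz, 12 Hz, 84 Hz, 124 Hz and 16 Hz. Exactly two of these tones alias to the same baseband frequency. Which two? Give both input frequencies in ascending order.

fs/2 = 20 Hz.
112 Hz mod fs = 32 Hz.
32 Hz > fs/2 = 20 Hz, folds to fs − 32 Hz = 8 Hz.
12 Hz ≤ fs/2 = 20 Hz, passes unchanged.
84 Hz mod fs = 4 Hz.
4 Hz ≤ fs/2 = 20 Hz, appears at 4 Hz.
124 Hz mod fs = 4 Hz.
4 Hz ≤ fs/2 = 20 Hz, appears at 4 Hz.
16 Hz ≤ fs/2 = 20 Hz, passes unchanged.
84 Hz and 124 Hz both map to 4 Hz.

84 Hz, 124 Hz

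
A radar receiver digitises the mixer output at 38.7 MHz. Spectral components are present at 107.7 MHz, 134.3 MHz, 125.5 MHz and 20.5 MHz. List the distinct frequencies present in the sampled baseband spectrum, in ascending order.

8.4 MHz, 9.4 MHz, 18.2 MHz

fs/2 = 19.35 MHz.
107.7 MHz mod fs = 30.3 MHz.
30.3 MHz > fs/2 = 19.35 MHz, folds to fs − 30.3 MHz = 8.4 MHz.
134.3 MHz mod fs = 18.2 MHz.
18.2 MHz ≤ fs/2 = 19.35 MHz, appears at 18.2 MHz.
125.5 MHz mod fs = 9.4 MHz.
9.4 MHz ≤ fs/2 = 19.35 MHz, appears at 9.4 MHz.
20.5 MHz > fs/2 = 19.35 MHz, folds to fs − 20.5 MHz = 18.2 MHz.
Distinct values: {8.4 MHz, 9.4 MHz, 18.2 MHz}.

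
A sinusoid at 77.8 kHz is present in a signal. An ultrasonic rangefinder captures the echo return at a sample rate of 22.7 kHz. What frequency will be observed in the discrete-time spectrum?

77.8 kHz mod fs = 9.7 kHz.
9.7 kHz ≤ fs/2 = 11.35 kHz, appears at 9.7 kHz.

9.7 kHz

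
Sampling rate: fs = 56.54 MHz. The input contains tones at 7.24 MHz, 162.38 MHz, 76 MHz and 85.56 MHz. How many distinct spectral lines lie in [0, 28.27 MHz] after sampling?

fs/2 = 28.27 MHz.
7.24 MHz ≤ fs/2 = 28.27 MHz, passes unchanged.
162.38 MHz mod fs = 49.3 MHz.
49.3 MHz > fs/2 = 28.27 MHz, folds to fs − 49.3 MHz = 7.24 MHz.
76 MHz mod fs = 19.46 MHz.
19.46 MHz ≤ fs/2 = 28.27 MHz, appears at 19.46 MHz.
85.56 MHz mod fs = 29.02 MHz.
29.02 MHz > fs/2 = 28.27 MHz, folds to fs − 29.02 MHz = 27.52 MHz.
Distinct values: {7.24 MHz, 19.46 MHz, 27.52 MHz} → 3.

3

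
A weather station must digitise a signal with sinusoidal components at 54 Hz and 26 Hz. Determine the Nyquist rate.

108 Hz

Highest-frequency component: 54 Hz.
Nyquist rate = 2 × 54 Hz = 108 Hz.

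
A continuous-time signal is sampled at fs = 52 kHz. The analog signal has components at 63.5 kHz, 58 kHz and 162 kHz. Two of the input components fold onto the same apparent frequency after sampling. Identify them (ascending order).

fs/2 = 26 kHz.
63.5 kHz mod fs = 11.5 kHz.
11.5 kHz ≤ fs/2 = 26 kHz, appears at 11.5 kHz.
58 kHz mod fs = 6 kHz.
6 kHz ≤ fs/2 = 26 kHz, appears at 6 kHz.
162 kHz mod fs = 6 kHz.
6 kHz ≤ fs/2 = 26 kHz, appears at 6 kHz.
58 kHz and 162 kHz both map to 6 kHz.

58 kHz, 162 kHz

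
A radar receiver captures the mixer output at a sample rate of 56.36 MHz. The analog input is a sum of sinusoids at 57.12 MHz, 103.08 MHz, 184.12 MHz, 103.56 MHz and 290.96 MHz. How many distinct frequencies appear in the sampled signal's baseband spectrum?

4

fs/2 = 28.18 MHz.
57.12 MHz mod fs = 0.76 MHz.
0.76 MHz ≤ fs/2 = 28.18 MHz, appears at 0.76 MHz.
103.08 MHz mod fs = 46.72 MHz.
46.72 MHz > fs/2 = 28.18 MHz, folds to fs − 46.72 MHz = 9.64 MHz.
184.12 MHz mod fs = 15.04 MHz.
15.04 MHz ≤ fs/2 = 28.18 MHz, appears at 15.04 MHz.
103.56 MHz mod fs = 47.2 MHz.
47.2 MHz > fs/2 = 28.18 MHz, folds to fs − 47.2 MHz = 9.16 MHz.
290.96 MHz mod fs = 9.16 MHz.
9.16 MHz ≤ fs/2 = 28.18 MHz, appears at 9.16 MHz.
Distinct values: {0.76 MHz, 9.16 MHz, 9.64 MHz, 15.04 MHz} → 4.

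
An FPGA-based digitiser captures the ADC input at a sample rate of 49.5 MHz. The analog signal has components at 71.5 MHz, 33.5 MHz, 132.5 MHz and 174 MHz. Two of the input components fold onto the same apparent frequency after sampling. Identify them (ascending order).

fs/2 = 24.75 MHz.
71.5 MHz mod fs = 22 MHz.
22 MHz ≤ fs/2 = 24.75 MHz, appears at 22 MHz.
33.5 MHz > fs/2 = 24.75 MHz, folds to fs − 33.5 MHz = 16 MHz.
132.5 MHz mod fs = 33.5 MHz.
33.5 MHz > fs/2 = 24.75 MHz, folds to fs − 33.5 MHz = 16 MHz.
174 MHz mod fs = 25.5 MHz.
25.5 MHz > fs/2 = 24.75 MHz, folds to fs − 25.5 MHz = 24 MHz.
33.5 MHz and 132.5 MHz both map to 16 MHz.

33.5 MHz, 132.5 MHz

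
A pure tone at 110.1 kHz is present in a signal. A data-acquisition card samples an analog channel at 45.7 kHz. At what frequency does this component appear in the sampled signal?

18.7 kHz

110.1 kHz mod fs = 18.7 kHz.
18.7 kHz ≤ fs/2 = 22.85 kHz, appears at 18.7 kHz.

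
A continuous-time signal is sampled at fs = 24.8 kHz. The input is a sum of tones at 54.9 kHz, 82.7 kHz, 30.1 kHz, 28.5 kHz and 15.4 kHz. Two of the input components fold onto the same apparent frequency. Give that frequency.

fs/2 = 12.4 kHz.
54.9 kHz mod fs = 5.3 kHz.
5.3 kHz ≤ fs/2 = 12.4 kHz, appears at 5.3 kHz.
82.7 kHz mod fs = 8.3 kHz.
8.3 kHz ≤ fs/2 = 12.4 kHz, appears at 8.3 kHz.
30.1 kHz mod fs = 5.3 kHz.
5.3 kHz ≤ fs/2 = 12.4 kHz, appears at 5.3 kHz.
28.5 kHz mod fs = 3.7 kHz.
3.7 kHz ≤ fs/2 = 12.4 kHz, appears at 3.7 kHz.
15.4 kHz > fs/2 = 12.4 kHz, folds to fs − 15.4 kHz = 9.4 kHz.
30.1 kHz and 54.9 kHz both map to 5.3 kHz.

5.3 kHz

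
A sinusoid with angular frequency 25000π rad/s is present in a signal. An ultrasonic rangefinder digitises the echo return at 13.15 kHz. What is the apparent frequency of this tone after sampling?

0.65 kHz

ω = 25000π rad/s → f = ω/(2π) = 12500 Hz = 12.5 kHz.
12.5 kHz > fs/2 = 6.575 kHz, folds to fs − 12.5 kHz = 0.65 kHz.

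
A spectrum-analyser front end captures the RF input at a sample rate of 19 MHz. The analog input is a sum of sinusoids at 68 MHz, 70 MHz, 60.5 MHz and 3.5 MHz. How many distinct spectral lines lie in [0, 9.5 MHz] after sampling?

fs/2 = 9.5 MHz.
68 MHz mod fs = 11 MHz.
11 MHz > fs/2 = 9.5 MHz, folds to fs − 11 MHz = 8 MHz.
70 MHz mod fs = 13 MHz.
13 MHz > fs/2 = 9.5 MHz, folds to fs − 13 MHz = 6 MHz.
60.5 MHz mod fs = 3.5 MHz.
3.5 MHz ≤ fs/2 = 9.5 MHz, appears at 3.5 MHz.
3.5 MHz ≤ fs/2 = 9.5 MHz, passes unchanged.
Distinct values: {3.5 MHz, 6 MHz, 8 MHz} → 3.

3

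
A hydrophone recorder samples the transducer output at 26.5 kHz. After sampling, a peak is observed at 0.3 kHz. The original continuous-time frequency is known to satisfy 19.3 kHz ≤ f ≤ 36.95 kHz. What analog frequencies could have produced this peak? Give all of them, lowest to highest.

26.2 kHz, 26.8 kHz

Frequencies that alias to 0.3 kHz are k·fs ± 0.3 kHz for integer k ≥ 0.
k=0: 0.3 kHz.
k=1: 26.2 kHz, 26.8 kHz.
k=2: 52.7 kHz, 53.3 kHz.
Within [19.3 kHz, 36.95 kHz]: 26.2 kHz, 26.8 kHz.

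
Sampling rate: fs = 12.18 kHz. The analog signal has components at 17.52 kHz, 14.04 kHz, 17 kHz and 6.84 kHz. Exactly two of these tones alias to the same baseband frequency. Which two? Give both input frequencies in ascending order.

fs/2 = 6.09 kHz.
17.52 kHz mod fs = 5.34 kHz.
5.34 kHz ≤ fs/2 = 6.09 kHz, appears at 5.34 kHz.
14.04 kHz mod fs = 1.86 kHz.
1.86 kHz ≤ fs/2 = 6.09 kHz, appears at 1.86 kHz.
17 kHz mod fs = 4.82 kHz.
4.82 kHz ≤ fs/2 = 6.09 kHz, appears at 4.82 kHz.
6.84 kHz > fs/2 = 6.09 kHz, folds to fs − 6.84 kHz = 5.34 kHz.
6.84 kHz and 17.52 kHz both map to 5.34 kHz.

6.84 kHz, 17.52 kHz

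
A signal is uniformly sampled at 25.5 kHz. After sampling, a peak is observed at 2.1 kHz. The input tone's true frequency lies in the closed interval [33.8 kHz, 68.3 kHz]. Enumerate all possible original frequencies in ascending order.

48.9 kHz, 53.1 kHz

Frequencies that alias to 2.1 kHz are k·fs ± 2.1 kHz for integer k ≥ 0.
k=0: 2.1 kHz.
k=1: 23.4 kHz, 27.6 kHz.
k=2: 48.9 kHz, 53.1 kHz.
k=3: 74.4 kHz, 78.6 kHz.
Within [33.8 kHz, 68.3 kHz]: 48.9 kHz, 53.1 kHz.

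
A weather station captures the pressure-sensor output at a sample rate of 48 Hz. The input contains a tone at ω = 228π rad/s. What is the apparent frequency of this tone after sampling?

18 Hz

ω = 228π rad/s → f = ω/(2π) = 114 Hz.
114 Hz mod fs = 18 Hz.
18 Hz ≤ fs/2 = 24 Hz, appears at 18 Hz.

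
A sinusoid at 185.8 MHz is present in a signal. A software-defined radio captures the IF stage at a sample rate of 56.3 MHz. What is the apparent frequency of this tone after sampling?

185.8 MHz mod fs = 16.9 MHz.
16.9 MHz ≤ fs/2 = 28.15 MHz, appears at 16.9 MHz.

16.9 MHz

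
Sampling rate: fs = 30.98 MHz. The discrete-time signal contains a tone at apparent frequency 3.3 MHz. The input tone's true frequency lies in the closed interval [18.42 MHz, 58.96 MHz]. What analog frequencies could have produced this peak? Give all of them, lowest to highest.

Frequencies that alias to 3.3 MHz are k·fs ± 3.3 MHz for integer k ≥ 0.
k=0: 3.3 MHz.
k=1: 27.68 MHz, 34.28 MHz.
k=2: 58.66 MHz, 65.26 MHz.
k=3: 89.64 MHz, 96.24 MHz.
Within [18.42 MHz, 58.96 MHz]: 27.68 MHz, 34.28 MHz, 58.66 MHz.

27.68 MHz, 34.28 MHz, 58.66 MHz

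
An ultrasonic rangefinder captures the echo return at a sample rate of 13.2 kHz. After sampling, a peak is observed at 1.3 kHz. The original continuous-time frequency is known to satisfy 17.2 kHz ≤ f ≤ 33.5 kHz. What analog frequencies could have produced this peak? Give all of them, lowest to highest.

25.1 kHz, 27.7 kHz

Frequencies that alias to 1.3 kHz are k·fs ± 1.3 kHz for integer k ≥ 0.
k=0: 1.3 kHz.
k=1: 11.9 kHz, 14.5 kHz.
k=2: 25.1 kHz, 27.7 kHz.
k=3: 38.3 kHz, 40.9 kHz.
Within [17.2 kHz, 33.5 kHz]: 25.1 kHz, 27.7 kHz.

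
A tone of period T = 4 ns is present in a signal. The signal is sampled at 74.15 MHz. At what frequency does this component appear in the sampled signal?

27.55 MHz

T = 4 ns → f = 1/T = 250 MHz.
250 MHz mod fs = 27.55 MHz.
27.55 MHz ≤ fs/2 = 37.075 MHz, appears at 27.55 MHz.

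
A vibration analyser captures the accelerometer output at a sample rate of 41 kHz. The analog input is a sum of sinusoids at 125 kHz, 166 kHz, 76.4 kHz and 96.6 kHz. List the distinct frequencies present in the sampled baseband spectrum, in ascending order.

fs/2 = 20.5 kHz.
125 kHz mod fs = 2 kHz.
2 kHz ≤ fs/2 = 20.5 kHz, appears at 2 kHz.
166 kHz mod fs = 2 kHz.
2 kHz ≤ fs/2 = 20.5 kHz, appears at 2 kHz.
76.4 kHz mod fs = 35.4 kHz.
35.4 kHz > fs/2 = 20.5 kHz, folds to fs − 35.4 kHz = 5.6 kHz.
96.6 kHz mod fs = 14.6 kHz.
14.6 kHz ≤ fs/2 = 20.5 kHz, appears at 14.6 kHz.
Distinct values: {2 kHz, 5.6 kHz, 14.6 kHz}.

2 kHz, 5.6 kHz, 14.6 kHz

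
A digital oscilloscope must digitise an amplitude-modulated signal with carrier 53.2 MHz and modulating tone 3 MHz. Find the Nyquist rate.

AM sidebands sit at fc ± fm = 50.2 MHz and 56.2 MHz.
Highest-frequency component: 56.2 MHz.
Nyquist rate = 2 × 56.2 MHz = 112.4 MHz.

112.4 MHz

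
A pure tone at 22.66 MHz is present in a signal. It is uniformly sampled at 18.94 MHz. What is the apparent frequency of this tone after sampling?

3.72 MHz

22.66 MHz mod fs = 3.72 MHz.
3.72 MHz ≤ fs/2 = 9.47 MHz, appears at 3.72 MHz.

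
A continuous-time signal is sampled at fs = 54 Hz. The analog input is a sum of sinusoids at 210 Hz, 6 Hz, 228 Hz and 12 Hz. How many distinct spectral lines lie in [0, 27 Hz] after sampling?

fs/2 = 27 Hz.
210 Hz mod fs = 48 Hz.
48 Hz > fs/2 = 27 Hz, folds to fs − 48 Hz = 6 Hz.
6 Hz ≤ fs/2 = 27 Hz, passes unchanged.
228 Hz mod fs = 12 Hz.
12 Hz ≤ fs/2 = 27 Hz, appears at 12 Hz.
12 Hz ≤ fs/2 = 27 Hz, passes unchanged.
Distinct values: {6 Hz, 12 Hz} → 2.

2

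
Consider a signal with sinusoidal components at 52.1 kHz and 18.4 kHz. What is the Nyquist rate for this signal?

Highest-frequency component: 52.1 kHz.
Nyquist rate = 2 × 52.1 kHz = 104.2 kHz.

104.2 kHz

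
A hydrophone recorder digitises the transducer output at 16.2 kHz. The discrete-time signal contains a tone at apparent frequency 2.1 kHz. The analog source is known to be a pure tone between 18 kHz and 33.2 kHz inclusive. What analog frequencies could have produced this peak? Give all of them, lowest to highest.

18.3 kHz, 30.3 kHz

Frequencies that alias to 2.1 kHz are k·fs ± 2.1 kHz for integer k ≥ 0.
k=0: 2.1 kHz.
k=1: 14.1 kHz, 18.3 kHz.
k=2: 30.3 kHz, 34.5 kHz.
k=3: 46.5 kHz, 50.7 kHz.
Within [18 kHz, 33.2 kHz]: 18.3 kHz, 30.3 kHz.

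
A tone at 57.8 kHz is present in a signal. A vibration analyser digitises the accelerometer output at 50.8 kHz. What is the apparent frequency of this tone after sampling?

57.8 kHz mod fs = 7 kHz.
7 kHz ≤ fs/2 = 25.4 kHz, appears at 7 kHz.

7 kHz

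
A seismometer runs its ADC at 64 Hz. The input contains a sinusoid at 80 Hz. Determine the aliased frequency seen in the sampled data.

80 Hz mod fs = 16 Hz.
16 Hz ≤ fs/2 = 32 Hz, appears at 16 Hz.

16 Hz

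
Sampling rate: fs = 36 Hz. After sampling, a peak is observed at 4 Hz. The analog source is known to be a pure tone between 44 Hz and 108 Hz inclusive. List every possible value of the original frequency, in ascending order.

Frequencies that alias to 4 Hz are k·fs ± 4 Hz for integer k ≥ 0.
k=0: 4 Hz.
k=1: 32 Hz, 40 Hz.
k=2: 68 Hz, 76 Hz.
k=3: 104 Hz, 112 Hz.
k=4: 140 Hz, 148 Hz.
Within [44 Hz, 108 Hz]: 68 Hz, 76 Hz, 104 Hz.

68 Hz, 76 Hz, 104 Hz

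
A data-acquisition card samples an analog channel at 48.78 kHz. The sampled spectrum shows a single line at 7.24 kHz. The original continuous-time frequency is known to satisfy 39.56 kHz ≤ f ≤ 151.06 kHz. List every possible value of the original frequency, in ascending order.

41.54 kHz, 56.02 kHz, 90.32 kHz, 104.8 kHz, 139.1 kHz

Frequencies that alias to 7.24 kHz are k·fs ± 7.24 kHz for integer k ≥ 0.
k=0: 7.24 kHz.
k=1: 41.54 kHz, 56.02 kHz.
k=2: 90.32 kHz, 104.8 kHz.
k=3: 139.1 kHz, 153.58 kHz.
k=4: 187.88 kHz, 202.36 kHz.
Within [39.56 kHz, 151.06 kHz]: 41.54 kHz, 56.02 kHz, 90.32 kHz, 104.8 kHz, 139.1 kHz.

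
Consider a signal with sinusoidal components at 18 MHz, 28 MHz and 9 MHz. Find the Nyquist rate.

Highest-frequency component: 28 MHz.
Nyquist rate = 2 × 28 MHz = 56 MHz.

56 MHz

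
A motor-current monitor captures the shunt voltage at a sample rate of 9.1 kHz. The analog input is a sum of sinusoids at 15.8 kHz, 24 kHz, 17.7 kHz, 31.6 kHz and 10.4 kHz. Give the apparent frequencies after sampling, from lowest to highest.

fs/2 = 4.55 kHz.
15.8 kHz mod fs = 6.7 kHz.
6.7 kHz > fs/2 = 4.55 kHz, folds to fs − 6.7 kHz = 2.4 kHz.
24 kHz mod fs = 5.8 kHz.
5.8 kHz > fs/2 = 4.55 kHz, folds to fs − 5.8 kHz = 3.3 kHz.
17.7 kHz mod fs = 8.6 kHz.
8.6 kHz > fs/2 = 4.55 kHz, folds to fs − 8.6 kHz = 0.5 kHz.
31.6 kHz mod fs = 4.3 kHz.
4.3 kHz ≤ fs/2 = 4.55 kHz, appears at 4.3 kHz.
10.4 kHz mod fs = 1.3 kHz.
1.3 kHz ≤ fs/2 = 4.55 kHz, appears at 1.3 kHz.
Distinct values: {0.5 kHz, 1.3 kHz, 2.4 kHz, 3.3 kHz, 4.3 kHz}.

0.5 kHz, 1.3 kHz, 2.4 kHz, 3.3 kHz, 4.3 kHz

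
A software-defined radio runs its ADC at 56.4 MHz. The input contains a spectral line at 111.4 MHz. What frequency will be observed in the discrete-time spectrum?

1.4 MHz

111.4 MHz mod fs = 55 MHz.
55 MHz > fs/2 = 28.2 MHz, folds to fs − 55 MHz = 1.4 MHz.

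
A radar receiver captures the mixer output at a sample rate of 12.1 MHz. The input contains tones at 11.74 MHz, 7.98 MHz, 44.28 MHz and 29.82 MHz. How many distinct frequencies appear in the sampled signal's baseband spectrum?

fs/2 = 6.05 MHz.
11.74 MHz > fs/2 = 6.05 MHz, folds to fs − 11.74 MHz = 0.36 MHz.
7.98 MHz > fs/2 = 6.05 MHz, folds to fs − 7.98 MHz = 4.12 MHz.
44.28 MHz mod fs = 7.98 MHz.
7.98 MHz > fs/2 = 6.05 MHz, folds to fs − 7.98 MHz = 4.12 MHz.
29.82 MHz mod fs = 5.62 MHz.
5.62 MHz ≤ fs/2 = 6.05 MHz, appears at 5.62 MHz.
Distinct values: {0.36 MHz, 4.12 MHz, 5.62 MHz} → 3.

3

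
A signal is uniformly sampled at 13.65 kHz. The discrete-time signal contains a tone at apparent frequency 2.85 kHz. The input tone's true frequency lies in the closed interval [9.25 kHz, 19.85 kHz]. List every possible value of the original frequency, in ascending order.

Frequencies that alias to 2.85 kHz are k·fs ± 2.85 kHz for integer k ≥ 0.
k=0: 2.85 kHz.
k=1: 10.8 kHz, 16.5 kHz.
k=2: 24.45 kHz, 30.15 kHz.
Within [9.25 kHz, 19.85 kHz]: 10.8 kHz, 16.5 kHz.

10.8 kHz, 16.5 kHz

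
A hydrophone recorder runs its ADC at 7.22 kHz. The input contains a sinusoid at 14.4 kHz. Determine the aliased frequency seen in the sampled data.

14.4 kHz mod fs = 7.18 kHz.
7.18 kHz > fs/2 = 3.61 kHz, folds to fs − 7.18 kHz = 0.04 kHz.

0.04 kHz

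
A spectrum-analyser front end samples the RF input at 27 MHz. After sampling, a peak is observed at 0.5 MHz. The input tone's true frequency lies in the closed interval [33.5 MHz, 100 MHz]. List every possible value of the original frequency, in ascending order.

53.5 MHz, 54.5 MHz, 80.5 MHz, 81.5 MHz

Frequencies that alias to 0.5 MHz are k·fs ± 0.5 MHz for integer k ≥ 0.
k=0: 0.5 MHz.
k=1: 26.5 MHz, 27.5 MHz.
k=2: 53.5 MHz, 54.5 MHz.
k=3: 80.5 MHz, 81.5 MHz.
k=4: 107.5 MHz, 108.5 MHz.
Within [33.5 MHz, 100 MHz]: 53.5 MHz, 54.5 MHz, 80.5 MHz, 81.5 MHz.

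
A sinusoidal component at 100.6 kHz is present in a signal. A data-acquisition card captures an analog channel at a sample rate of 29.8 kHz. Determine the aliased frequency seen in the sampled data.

11.2 kHz

100.6 kHz mod fs = 11.2 kHz.
11.2 kHz ≤ fs/2 = 14.9 kHz, appears at 11.2 kHz.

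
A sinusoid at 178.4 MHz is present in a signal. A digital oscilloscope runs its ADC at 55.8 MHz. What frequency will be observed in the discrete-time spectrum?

11 MHz

178.4 MHz mod fs = 11 MHz.
11 MHz ≤ fs/2 = 27.9 MHz, appears at 11 MHz.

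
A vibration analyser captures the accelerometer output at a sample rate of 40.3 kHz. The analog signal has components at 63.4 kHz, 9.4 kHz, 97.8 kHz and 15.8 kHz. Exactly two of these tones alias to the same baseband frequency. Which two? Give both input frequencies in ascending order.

63.4 kHz, 97.8 kHz

fs/2 = 20.15 kHz.
63.4 kHz mod fs = 23.1 kHz.
23.1 kHz > fs/2 = 20.15 kHz, folds to fs − 23.1 kHz = 17.2 kHz.
9.4 kHz ≤ fs/2 = 20.15 kHz, passes unchanged.
97.8 kHz mod fs = 17.2 kHz.
17.2 kHz ≤ fs/2 = 20.15 kHz, appears at 17.2 kHz.
15.8 kHz ≤ fs/2 = 20.15 kHz, passes unchanged.
63.4 kHz and 97.8 kHz both map to 17.2 kHz.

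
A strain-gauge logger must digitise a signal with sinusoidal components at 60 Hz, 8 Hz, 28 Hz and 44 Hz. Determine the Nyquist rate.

Highest-frequency component: 60 Hz.
Nyquist rate = 2 × 60 Hz = 120 Hz.

120 Hz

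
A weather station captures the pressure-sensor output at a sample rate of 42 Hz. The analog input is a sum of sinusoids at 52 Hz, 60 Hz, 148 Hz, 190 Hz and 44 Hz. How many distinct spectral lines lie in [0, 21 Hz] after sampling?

4

fs/2 = 21 Hz.
52 Hz mod fs = 10 Hz.
10 Hz ≤ fs/2 = 21 Hz, appears at 10 Hz.
60 Hz mod fs = 18 Hz.
18 Hz ≤ fs/2 = 21 Hz, appears at 18 Hz.
148 Hz mod fs = 22 Hz.
22 Hz > fs/2 = 21 Hz, folds to fs − 22 Hz = 20 Hz.
190 Hz mod fs = 22 Hz.
22 Hz > fs/2 = 21 Hz, folds to fs − 22 Hz = 20 Hz.
44 Hz mod fs = 2 Hz.
2 Hz ≤ fs/2 = 21 Hz, appears at 2 Hz.
Distinct values: {2 Hz, 10 Hz, 18 Hz, 20 Hz} → 4.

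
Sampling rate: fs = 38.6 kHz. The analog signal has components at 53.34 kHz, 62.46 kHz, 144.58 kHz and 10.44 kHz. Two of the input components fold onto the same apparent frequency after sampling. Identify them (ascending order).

53.34 kHz, 62.46 kHz

fs/2 = 19.3 kHz.
53.34 kHz mod fs = 14.74 kHz.
14.74 kHz ≤ fs/2 = 19.3 kHz, appears at 14.74 kHz.
62.46 kHz mod fs = 23.86 kHz.
23.86 kHz > fs/2 = 19.3 kHz, folds to fs − 23.86 kHz = 14.74 kHz.
144.58 kHz mod fs = 28.78 kHz.
28.78 kHz > fs/2 = 19.3 kHz, folds to fs − 28.78 kHz = 9.82 kHz.
10.44 kHz ≤ fs/2 = 19.3 kHz, passes unchanged.
53.34 kHz and 62.46 kHz both map to 14.74 kHz.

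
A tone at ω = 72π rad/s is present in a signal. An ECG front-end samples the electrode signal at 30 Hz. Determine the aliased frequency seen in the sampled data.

ω = 72π rad/s → f = ω/(2π) = 36 Hz.
36 Hz mod fs = 6 Hz.
6 Hz ≤ fs/2 = 15 Hz, appears at 6 Hz.

6 Hz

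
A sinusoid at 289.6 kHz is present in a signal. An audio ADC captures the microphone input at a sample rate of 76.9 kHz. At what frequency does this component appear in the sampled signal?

289.6 kHz mod fs = 58.9 kHz.
58.9 kHz > fs/2 = 38.45 kHz, folds to fs − 58.9 kHz = 18 kHz.

18 kHz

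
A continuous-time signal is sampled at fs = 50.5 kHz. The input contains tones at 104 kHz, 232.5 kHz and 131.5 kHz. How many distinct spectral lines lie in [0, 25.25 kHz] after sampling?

2

fs/2 = 25.25 kHz.
104 kHz mod fs = 3 kHz.
3 kHz ≤ fs/2 = 25.25 kHz, appears at 3 kHz.
232.5 kHz mod fs = 30.5 kHz.
30.5 kHz > fs/2 = 25.25 kHz, folds to fs − 30.5 kHz = 20 kHz.
131.5 kHz mod fs = 30.5 kHz.
30.5 kHz > fs/2 = 25.25 kHz, folds to fs − 30.5 kHz = 20 kHz.
Distinct values: {3 kHz, 20 kHz} → 2.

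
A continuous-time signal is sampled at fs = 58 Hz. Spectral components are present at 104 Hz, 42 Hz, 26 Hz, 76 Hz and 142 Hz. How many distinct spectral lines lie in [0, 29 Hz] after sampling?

fs/2 = 29 Hz.
104 Hz mod fs = 46 Hz.
46 Hz > fs/2 = 29 Hz, folds to fs − 46 Hz = 12 Hz.
42 Hz > fs/2 = 29 Hz, folds to fs − 42 Hz = 16 Hz.
26 Hz ≤ fs/2 = 29 Hz, passes unchanged.
76 Hz mod fs = 18 Hz.
18 Hz ≤ fs/2 = 29 Hz, appears at 18 Hz.
142 Hz mod fs = 26 Hz.
26 Hz ≤ fs/2 = 29 Hz, appears at 26 Hz.
Distinct values: {12 Hz, 16 Hz, 18 Hz, 26 Hz} → 4.

4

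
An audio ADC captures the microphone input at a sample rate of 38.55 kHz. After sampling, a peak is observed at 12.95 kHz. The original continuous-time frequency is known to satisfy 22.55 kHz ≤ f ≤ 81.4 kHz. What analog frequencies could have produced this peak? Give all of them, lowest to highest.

25.6 kHz, 51.5 kHz, 64.15 kHz

Frequencies that alias to 12.95 kHz are k·fs ± 12.95 kHz for integer k ≥ 0.
k=0: 12.95 kHz.
k=1: 25.6 kHz, 51.5 kHz.
k=2: 64.15 kHz, 90.05 kHz.
k=3: 102.7 kHz, 128.6 kHz.
Within [22.55 kHz, 81.4 kHz]: 25.6 kHz, 51.5 kHz, 64.15 kHz.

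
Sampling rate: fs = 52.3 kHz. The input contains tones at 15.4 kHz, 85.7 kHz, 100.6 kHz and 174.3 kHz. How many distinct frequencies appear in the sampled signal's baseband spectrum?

fs/2 = 26.15 kHz.
15.4 kHz ≤ fs/2 = 26.15 kHz, passes unchanged.
85.7 kHz mod fs = 33.4 kHz.
33.4 kHz > fs/2 = 26.15 kHz, folds to fs − 33.4 kHz = 18.9 kHz.
100.6 kHz mod fs = 48.3 kHz.
48.3 kHz > fs/2 = 26.15 kHz, folds to fs − 48.3 kHz = 4 kHz.
174.3 kHz mod fs = 17.4 kHz.
17.4 kHz ≤ fs/2 = 26.15 kHz, appears at 17.4 kHz.
Distinct values: {4 kHz, 15.4 kHz, 17.4 kHz, 18.9 kHz} → 4.

4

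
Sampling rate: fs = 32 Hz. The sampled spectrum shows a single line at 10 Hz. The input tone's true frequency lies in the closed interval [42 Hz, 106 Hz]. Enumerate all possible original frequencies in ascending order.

42 Hz, 54 Hz, 74 Hz, 86 Hz, 106 Hz

Frequencies that alias to 10 Hz are k·fs ± 10 Hz for integer k ≥ 0.
k=0: 10 Hz.
k=1: 22 Hz, 42 Hz.
k=2: 54 Hz, 74 Hz.
k=3: 86 Hz, 106 Hz.
k=4: 118 Hz, 138 Hz.
Within [42 Hz, 106 Hz]: 42 Hz, 54 Hz, 74 Hz, 86 Hz, 106 Hz.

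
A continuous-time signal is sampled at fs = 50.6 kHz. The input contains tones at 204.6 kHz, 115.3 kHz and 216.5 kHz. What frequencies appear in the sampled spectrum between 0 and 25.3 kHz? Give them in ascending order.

2.2 kHz, 14.1 kHz

fs/2 = 25.3 kHz.
204.6 kHz mod fs = 2.2 kHz.
2.2 kHz ≤ fs/2 = 25.3 kHz, appears at 2.2 kHz.
115.3 kHz mod fs = 14.1 kHz.
14.1 kHz ≤ fs/2 = 25.3 kHz, appears at 14.1 kHz.
216.5 kHz mod fs = 14.1 kHz.
14.1 kHz ≤ fs/2 = 25.3 kHz, appears at 14.1 kHz.
Distinct values: {2.2 kHz, 14.1 kHz}.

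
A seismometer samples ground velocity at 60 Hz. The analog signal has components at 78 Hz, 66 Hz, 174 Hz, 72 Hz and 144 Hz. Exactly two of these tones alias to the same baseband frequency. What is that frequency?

6 Hz

fs/2 = 30 Hz.
78 Hz mod fs = 18 Hz.
18 Hz ≤ fs/2 = 30 Hz, appears at 18 Hz.
66 Hz mod fs = 6 Hz.
6 Hz ≤ fs/2 = 30 Hz, appears at 6 Hz.
174 Hz mod fs = 54 Hz.
54 Hz > fs/2 = 30 Hz, folds to fs − 54 Hz = 6 Hz.
72 Hz mod fs = 12 Hz.
12 Hz ≤ fs/2 = 30 Hz, appears at 12 Hz.
144 Hz mod fs = 24 Hz.
24 Hz ≤ fs/2 = 30 Hz, appears at 24 Hz.
66 Hz and 174 Hz both map to 6 Hz.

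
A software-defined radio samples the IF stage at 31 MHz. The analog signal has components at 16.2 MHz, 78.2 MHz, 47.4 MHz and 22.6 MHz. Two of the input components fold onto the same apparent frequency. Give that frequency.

fs/2 = 15.5 MHz.
16.2 MHz > fs/2 = 15.5 MHz, folds to fs − 16.2 MHz = 14.8 MHz.
78.2 MHz mod fs = 16.2 MHz.
16.2 MHz > fs/2 = 15.5 MHz, folds to fs − 16.2 MHz = 14.8 MHz.
47.4 MHz mod fs = 16.4 MHz.
16.4 MHz > fs/2 = 15.5 MHz, folds to fs − 16.4 MHz = 14.6 MHz.
22.6 MHz > fs/2 = 15.5 MHz, folds to fs − 22.6 MHz = 8.4 MHz.
16.2 MHz and 78.2 MHz both map to 14.8 MHz.

14.8 MHz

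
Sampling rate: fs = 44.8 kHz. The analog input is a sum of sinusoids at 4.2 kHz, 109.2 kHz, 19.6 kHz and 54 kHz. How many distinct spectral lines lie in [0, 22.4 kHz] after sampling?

3

fs/2 = 22.4 kHz.
4.2 kHz ≤ fs/2 = 22.4 kHz, passes unchanged.
109.2 kHz mod fs = 19.6 kHz.
19.6 kHz ≤ fs/2 = 22.4 kHz, appears at 19.6 kHz.
19.6 kHz ≤ fs/2 = 22.4 kHz, passes unchanged.
54 kHz mod fs = 9.2 kHz.
9.2 kHz ≤ fs/2 = 22.4 kHz, appears at 9.2 kHz.
Distinct values: {4.2 kHz, 9.2 kHz, 19.6 kHz} → 3.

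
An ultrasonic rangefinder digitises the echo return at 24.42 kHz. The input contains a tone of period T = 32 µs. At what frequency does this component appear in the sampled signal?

6.83 kHz

T = 32 µs → f = 1/T = 31.25 kHz.
31.25 kHz mod fs = 6.83 kHz.
6.83 kHz ≤ fs/2 = 12.21 kHz, appears at 6.83 kHz.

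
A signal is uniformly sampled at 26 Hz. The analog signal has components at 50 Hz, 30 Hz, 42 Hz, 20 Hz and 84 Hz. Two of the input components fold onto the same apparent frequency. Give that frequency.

fs/2 = 13 Hz.
50 Hz mod fs = 24 Hz.
24 Hz > fs/2 = 13 Hz, folds to fs − 24 Hz = 2 Hz.
30 Hz mod fs = 4 Hz.
4 Hz ≤ fs/2 = 13 Hz, appears at 4 Hz.
42 Hz mod fs = 16 Hz.
16 Hz > fs/2 = 13 Hz, folds to fs − 16 Hz = 10 Hz.
20 Hz > fs/2 = 13 Hz, folds to fs − 20 Hz = 6 Hz.
84 Hz mod fs = 6 Hz.
6 Hz ≤ fs/2 = 13 Hz, appears at 6 Hz.
20 Hz and 84 Hz both map to 6 Hz.

6 Hz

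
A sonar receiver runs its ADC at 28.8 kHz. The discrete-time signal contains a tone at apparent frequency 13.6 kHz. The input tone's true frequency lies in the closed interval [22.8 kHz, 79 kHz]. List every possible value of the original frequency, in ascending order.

Frequencies that alias to 13.6 kHz are k·fs ± 13.6 kHz for integer k ≥ 0.
k=0: 13.6 kHz.
k=1: 15.2 kHz, 42.4 kHz.
k=2: 44 kHz, 71.2 kHz.
k=3: 72.8 kHz, 100 kHz.
k=4: 101.6 kHz, 128.8 kHz.
Within [22.8 kHz, 79 kHz]: 42.4 kHz, 44 kHz, 71.2 kHz, 72.8 kHz.

42.4 kHz, 44 kHz, 71.2 kHz, 72.8 kHz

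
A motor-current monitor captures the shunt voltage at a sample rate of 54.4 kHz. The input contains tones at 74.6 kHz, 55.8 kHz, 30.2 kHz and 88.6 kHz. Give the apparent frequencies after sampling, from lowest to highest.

fs/2 = 27.2 kHz.
74.6 kHz mod fs = 20.2 kHz.
20.2 kHz ≤ fs/2 = 27.2 kHz, appears at 20.2 kHz.
55.8 kHz mod fs = 1.4 kHz.
1.4 kHz ≤ fs/2 = 27.2 kHz, appears at 1.4 kHz.
30.2 kHz > fs/2 = 27.2 kHz, folds to fs − 30.2 kHz = 24.2 kHz.
88.6 kHz mod fs = 34.2 kHz.
34.2 kHz > fs/2 = 27.2 kHz, folds to fs − 34.2 kHz = 20.2 kHz.
Distinct values: {1.4 kHz, 20.2 kHz, 24.2 kHz}.

1.4 kHz, 20.2 kHz, 24.2 kHz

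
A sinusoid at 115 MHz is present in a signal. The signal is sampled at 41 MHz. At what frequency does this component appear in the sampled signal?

8 MHz

115 MHz mod fs = 33 MHz.
33 MHz > fs/2 = 20.5 MHz, folds to fs − 33 MHz = 8 MHz.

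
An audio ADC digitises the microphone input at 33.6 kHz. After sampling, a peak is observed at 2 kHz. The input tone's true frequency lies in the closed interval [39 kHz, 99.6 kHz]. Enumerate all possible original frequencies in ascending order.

Frequencies that alias to 2 kHz are k·fs ± 2 kHz for integer k ≥ 0.
k=0: 2 kHz.
k=1: 31.6 kHz, 35.6 kHz.
k=2: 65.2 kHz, 69.2 kHz.
k=3: 98.8 kHz, 102.8 kHz.
k=4: 132.4 kHz, 136.4 kHz.
Within [39 kHz, 99.6 kHz]: 65.2 kHz, 69.2 kHz, 98.8 kHz.

65.2 kHz, 69.2 kHz, 98.8 kHz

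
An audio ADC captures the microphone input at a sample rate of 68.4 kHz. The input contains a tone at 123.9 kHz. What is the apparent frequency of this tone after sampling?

123.9 kHz mod fs = 55.5 kHz.
55.5 kHz > fs/2 = 34.2 kHz, folds to fs − 55.5 kHz = 12.9 kHz.

12.9 kHz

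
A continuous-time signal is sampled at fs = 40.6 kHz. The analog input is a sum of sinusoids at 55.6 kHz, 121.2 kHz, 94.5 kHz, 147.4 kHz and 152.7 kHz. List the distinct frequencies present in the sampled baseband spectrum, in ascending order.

fs/2 = 20.3 kHz.
55.6 kHz mod fs = 15 kHz.
15 kHz ≤ fs/2 = 20.3 kHz, appears at 15 kHz.
121.2 kHz mod fs = 40 kHz.
40 kHz > fs/2 = 20.3 kHz, folds to fs − 40 kHz = 0.6 kHz.
94.5 kHz mod fs = 13.3 kHz.
13.3 kHz ≤ fs/2 = 20.3 kHz, appears at 13.3 kHz.
147.4 kHz mod fs = 25.6 kHz.
25.6 kHz > fs/2 = 20.3 kHz, folds to fs − 25.6 kHz = 15 kHz.
152.7 kHz mod fs = 30.9 kHz.
30.9 kHz > fs/2 = 20.3 kHz, folds to fs − 30.9 kHz = 9.7 kHz.
Distinct values: {0.6 kHz, 9.7 kHz, 13.3 kHz, 15 kHz}.

0.6 kHz, 9.7 kHz, 13.3 kHz, 15 kHz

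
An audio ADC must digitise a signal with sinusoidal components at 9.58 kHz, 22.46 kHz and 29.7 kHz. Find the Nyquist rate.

59.4 kHz

Highest-frequency component: 29.7 kHz.
Nyquist rate = 2 × 29.7 kHz = 59.4 kHz.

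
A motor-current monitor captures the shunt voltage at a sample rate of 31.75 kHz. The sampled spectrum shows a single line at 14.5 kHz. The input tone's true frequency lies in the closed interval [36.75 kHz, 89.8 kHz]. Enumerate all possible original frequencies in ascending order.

Frequencies that alias to 14.5 kHz are k·fs ± 14.5 kHz for integer k ≥ 0.
k=0: 14.5 kHz.
k=1: 17.25 kHz, 46.25 kHz.
k=2: 49 kHz, 78 kHz.
k=3: 80.75 kHz, 109.75 kHz.
k=4: 112.5 kHz, 141.5 kHz.
Within [36.75 kHz, 89.8 kHz]: 46.25 kHz, 49 kHz, 78 kHz, 80.75 kHz.

46.25 kHz, 49 kHz, 78 kHz, 80.75 kHz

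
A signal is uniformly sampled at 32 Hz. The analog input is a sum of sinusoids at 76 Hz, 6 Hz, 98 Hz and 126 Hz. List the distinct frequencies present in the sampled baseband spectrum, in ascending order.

2 Hz, 6 Hz, 12 Hz

fs/2 = 16 Hz.
76 Hz mod fs = 12 Hz.
12 Hz ≤ fs/2 = 16 Hz, appears at 12 Hz.
6 Hz ≤ fs/2 = 16 Hz, passes unchanged.
98 Hz mod fs = 2 Hz.
2 Hz ≤ fs/2 = 16 Hz, appears at 2 Hz.
126 Hz mod fs = 30 Hz.
30 Hz > fs/2 = 16 Hz, folds to fs − 30 Hz = 2 Hz.
Distinct values: {2 Hz, 6 Hz, 12 Hz}.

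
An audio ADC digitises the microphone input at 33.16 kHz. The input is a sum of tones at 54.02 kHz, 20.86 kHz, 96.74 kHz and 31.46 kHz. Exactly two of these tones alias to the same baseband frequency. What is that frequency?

12.3 kHz

fs/2 = 16.58 kHz.
54.02 kHz mod fs = 20.86 kHz.
20.86 kHz > fs/2 = 16.58 kHz, folds to fs − 20.86 kHz = 12.3 kHz.
20.86 kHz > fs/2 = 16.58 kHz, folds to fs − 20.86 kHz = 12.3 kHz.
96.74 kHz mod fs = 30.42 kHz.
30.42 kHz > fs/2 = 16.58 kHz, folds to fs − 30.42 kHz = 2.74 kHz.
31.46 kHz > fs/2 = 16.58 kHz, folds to fs − 31.46 kHz = 1.7 kHz.
20.86 kHz and 54.02 kHz both map to 12.3 kHz.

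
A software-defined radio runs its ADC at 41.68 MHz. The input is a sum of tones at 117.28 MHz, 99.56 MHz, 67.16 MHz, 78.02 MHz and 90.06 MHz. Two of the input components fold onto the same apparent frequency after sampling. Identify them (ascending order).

fs/2 = 20.84 MHz.
117.28 MHz mod fs = 33.92 MHz.
33.92 MHz > fs/2 = 20.84 MHz, folds to fs − 33.92 MHz = 7.76 MHz.
99.56 MHz mod fs = 16.2 MHz.
16.2 MHz ≤ fs/2 = 20.84 MHz, appears at 16.2 MHz.
67.16 MHz mod fs = 25.48 MHz.
25.48 MHz > fs/2 = 20.84 MHz, folds to fs − 25.48 MHz = 16.2 MHz.
78.02 MHz mod fs = 36.34 MHz.
36.34 MHz > fs/2 = 20.84 MHz, folds to fs − 36.34 MHz = 5.34 MHz.
90.06 MHz mod fs = 6.7 MHz.
6.7 MHz ≤ fs/2 = 20.84 MHz, appears at 6.7 MHz.
67.16 MHz and 99.56 MHz both map to 16.2 MHz.

67.16 MHz, 99.56 MHz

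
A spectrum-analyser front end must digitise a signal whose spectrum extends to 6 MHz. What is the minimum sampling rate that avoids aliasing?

Nyquist rate = 2 × 6 MHz = 12 MHz.

12 MHz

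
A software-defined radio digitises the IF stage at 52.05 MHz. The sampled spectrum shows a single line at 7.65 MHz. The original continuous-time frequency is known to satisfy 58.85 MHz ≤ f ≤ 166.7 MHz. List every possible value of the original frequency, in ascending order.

Frequencies that alias to 7.65 MHz are k·fs ± 7.65 MHz for integer k ≥ 0.
k=0: 7.65 MHz.
k=1: 44.4 MHz, 59.7 MHz.
k=2: 96.45 MHz, 111.75 MHz.
k=3: 148.5 MHz, 163.8 MHz.
k=4: 200.55 MHz, 215.85 MHz.
Within [58.85 MHz, 166.7 MHz]: 59.7 MHz, 96.45 MHz, 111.75 MHz, 148.5 MHz, 163.8 MHz.

59.7 MHz, 96.45 MHz, 111.75 MHz, 148.5 MHz, 163.8 MHz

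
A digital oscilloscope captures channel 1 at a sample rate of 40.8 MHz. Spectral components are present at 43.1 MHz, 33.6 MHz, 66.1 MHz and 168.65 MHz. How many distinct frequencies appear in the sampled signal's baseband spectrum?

fs/2 = 20.4 MHz.
43.1 MHz mod fs = 2.3 MHz.
2.3 MHz ≤ fs/2 = 20.4 MHz, appears at 2.3 MHz.
33.6 MHz > fs/2 = 20.4 MHz, folds to fs − 33.6 MHz = 7.2 MHz.
66.1 MHz mod fs = 25.3 MHz.
25.3 MHz > fs/2 = 20.4 MHz, folds to fs − 25.3 MHz = 15.5 MHz.
168.65 MHz mod fs = 5.45 MHz.
5.45 MHz ≤ fs/2 = 20.4 MHz, appears at 5.45 MHz.
Distinct values: {2.3 MHz, 5.45 MHz, 7.2 MHz, 15.5 MHz} → 4.

4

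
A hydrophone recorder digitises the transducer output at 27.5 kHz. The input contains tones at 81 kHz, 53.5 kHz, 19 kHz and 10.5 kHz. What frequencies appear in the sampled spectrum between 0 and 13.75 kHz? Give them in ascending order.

1.5 kHz, 8.5 kHz, 10.5 kHz

fs/2 = 13.75 kHz.
81 kHz mod fs = 26 kHz.
26 kHz > fs/2 = 13.75 kHz, folds to fs − 26 kHz = 1.5 kHz.
53.5 kHz mod fs = 26 kHz.
26 kHz > fs/2 = 13.75 kHz, folds to fs − 26 kHz = 1.5 kHz.
19 kHz > fs/2 = 13.75 kHz, folds to fs − 19 kHz = 8.5 kHz.
10.5 kHz ≤ fs/2 = 13.75 kHz, passes unchanged.
Distinct values: {1.5 kHz, 8.5 kHz, 10.5 kHz}.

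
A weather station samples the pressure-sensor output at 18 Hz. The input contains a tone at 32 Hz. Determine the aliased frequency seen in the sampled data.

4 Hz

32 Hz mod fs = 14 Hz.
14 Hz > fs/2 = 9 Hz, folds to fs − 14 Hz = 4 Hz.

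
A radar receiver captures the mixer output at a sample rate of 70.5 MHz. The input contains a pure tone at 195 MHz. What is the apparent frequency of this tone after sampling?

16.5 MHz

195 MHz mod fs = 54 MHz.
54 MHz > fs/2 = 35.25 MHz, folds to fs − 54 MHz = 16.5 MHz.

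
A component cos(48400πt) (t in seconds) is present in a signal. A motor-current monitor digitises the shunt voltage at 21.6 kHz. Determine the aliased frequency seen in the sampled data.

2.6 kHz

ω = 48400π rad/s → f = ω/(2π) = 24200 Hz = 24.2 kHz.
24.2 kHz mod fs = 2.6 kHz.
2.6 kHz ≤ fs/2 = 10.8 kHz, appears at 2.6 kHz.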